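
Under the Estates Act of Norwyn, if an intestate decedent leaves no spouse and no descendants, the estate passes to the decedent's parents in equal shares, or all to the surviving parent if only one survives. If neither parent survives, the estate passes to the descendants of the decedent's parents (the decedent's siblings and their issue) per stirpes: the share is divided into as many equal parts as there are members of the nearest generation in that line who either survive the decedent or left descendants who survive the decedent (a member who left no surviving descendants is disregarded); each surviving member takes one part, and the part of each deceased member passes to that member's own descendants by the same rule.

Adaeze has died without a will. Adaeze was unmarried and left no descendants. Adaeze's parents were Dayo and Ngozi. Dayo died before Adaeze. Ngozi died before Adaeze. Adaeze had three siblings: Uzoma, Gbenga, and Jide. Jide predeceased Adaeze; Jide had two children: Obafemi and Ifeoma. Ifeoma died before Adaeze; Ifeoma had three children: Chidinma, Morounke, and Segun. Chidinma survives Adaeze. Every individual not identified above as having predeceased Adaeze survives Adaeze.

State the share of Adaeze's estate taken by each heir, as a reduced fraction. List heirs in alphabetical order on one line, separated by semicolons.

Chidinma 1/18; Gbenga 1/3; Morounke 1/18; Obafemi 1/6; Segun 1/18; Uzoma 1/3

Neither parent survives and there are no descendants, so the estate passes to Adaeze's siblings and their issue per stirpes.
The estate is divided into 3 equal shares of 1/3 among Uzoma, Gbenga, Jide.
Uzoma is living and takes 1/3.
Gbenga is living and takes 1/3.
Jide predeceased; the 1/3 allotted to Jide's branch passes to Jide's issue by representation.
The 1/3 is divided into 2 equal shares of 1/6 among Obafemi, Ifeoma.
Obafemi is living and takes 1/6.
Ifeoma predeceased; the 1/6 allotted to Ifeoma's branch passes to Ifeoma's issue by representation.
The 1/6 is divided into 3 equal shares of 1/18 among Chidinma, Morounke, Segun.
Chidinma is living and takes 1/18.
Morounke is living and takes 1/18.
Segun is living and takes 1/18.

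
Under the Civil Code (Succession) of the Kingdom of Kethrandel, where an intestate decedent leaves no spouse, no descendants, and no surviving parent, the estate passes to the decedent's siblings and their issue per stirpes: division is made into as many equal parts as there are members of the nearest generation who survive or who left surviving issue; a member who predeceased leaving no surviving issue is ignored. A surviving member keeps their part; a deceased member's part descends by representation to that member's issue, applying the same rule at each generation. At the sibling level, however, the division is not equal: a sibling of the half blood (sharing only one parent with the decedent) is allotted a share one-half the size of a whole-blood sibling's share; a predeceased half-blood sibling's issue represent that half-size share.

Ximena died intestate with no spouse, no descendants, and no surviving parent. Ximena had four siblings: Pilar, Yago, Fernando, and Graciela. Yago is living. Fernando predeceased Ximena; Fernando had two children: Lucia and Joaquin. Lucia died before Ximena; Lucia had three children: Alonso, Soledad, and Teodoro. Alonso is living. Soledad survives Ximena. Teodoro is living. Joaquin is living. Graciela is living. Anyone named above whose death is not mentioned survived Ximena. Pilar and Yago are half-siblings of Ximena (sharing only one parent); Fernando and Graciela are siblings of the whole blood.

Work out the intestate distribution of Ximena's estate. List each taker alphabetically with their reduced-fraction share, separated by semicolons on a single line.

Alonso 1/18; Graciela 1/3; Joaquin 1/6; Pilar 1/6; Soledad 1/18; Teodoro 1/18; Yago 1/6

No spouse, descendants, or parent survives, so the estate passes to Ximena's siblings per stirpes.
Half-blood siblings count for one-half the weight of whole-blood siblings at the initial division.
Dividing 1 in proportion to weights (total weight 3): Pilar (weight 1/2) → 1/6; Yago (weight 1/2) → 1/6; Fernando (weight 1) → 1/3; Graciela (weight 1) → 1/3.
Pilar is living and takes 1/6.
Yago is living and takes 1/6.
Fernando predeceased; the 1/3 allotted to Fernando's branch passes to Fernando's issue by representation.
The 1/3 is divided into 2 equal shares of 1/6 among Lucia, Joaquin.
Lucia predeceased; the 1/6 allotted to Lucia's branch passes to Lucia's issue by representation.
The 1/6 is divided into 3 equal shares of 1/18 among Alonso, Soledad, Teodoro.
Alonso is living and takes 1/18.
Soledad is living and takes 1/18.
Teodoro is living and takes 1/18.
Joaquin is living and takes 1/6.
Graciela is living and takes 1/3.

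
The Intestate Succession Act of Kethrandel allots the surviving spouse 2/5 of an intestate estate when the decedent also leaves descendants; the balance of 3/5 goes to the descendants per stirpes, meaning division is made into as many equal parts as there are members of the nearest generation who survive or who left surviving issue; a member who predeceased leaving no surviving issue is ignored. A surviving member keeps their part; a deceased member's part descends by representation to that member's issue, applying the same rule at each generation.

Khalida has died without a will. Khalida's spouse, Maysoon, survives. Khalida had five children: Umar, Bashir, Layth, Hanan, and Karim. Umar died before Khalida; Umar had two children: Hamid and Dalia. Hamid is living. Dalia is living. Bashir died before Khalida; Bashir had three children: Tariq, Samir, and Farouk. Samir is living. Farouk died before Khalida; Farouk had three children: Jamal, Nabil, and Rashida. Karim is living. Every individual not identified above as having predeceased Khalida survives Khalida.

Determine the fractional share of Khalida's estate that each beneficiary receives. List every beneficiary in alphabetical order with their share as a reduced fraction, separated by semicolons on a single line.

Dalia 3/50; Hamid 3/50; Hanan 3/25; Jamal 1/75; Karim 3/25; Layth 3/25; Maysoon 2/5; Nabil 1/75; Rashida 1/75; Samir 1/25; Tariq 1/25

Maysoon, as surviving spouse, takes 2/5.
The remaining 3/5 passes to Khalida's descendants per stirpes.
The 3/5 is divided into 5 equal shares of 3/25 among Umar, Bashir, Layth, Hanan, Karim.
Umar predeceased; the 3/25 allotted to Umar's branch passes to Umar's issue by representation.
The 3/25 is divided into 2 equal shares of 3/50 among Hamid, Dalia.
Hamid is living and takes 3/50.
Dalia is living and takes 3/50.
Bashir predeceased; the 3/25 allotted to Bashir's branch passes to Bashir's issue by representation.
The 3/25 is divided into 3 equal shares of 1/25 among Tariq, Samir, Farouk.
Tariq is living and takes 1/25.
Samir is living and takes 1/25.
Farouk predeceased; the 1/25 allotted to Farouk's branch passes to Farouk's issue by representation.
The 1/25 is divided into 3 equal shares of 1/75 among Jamal, Nabil, Rashida.
Jamal is living and takes 1/75.
Nabil is living and takes 1/75.
Rashida is living and takes 1/75.
Layth is living and takes 3/25.
Hanan is living and takes 3/25.
Karim is living and takes 3/25.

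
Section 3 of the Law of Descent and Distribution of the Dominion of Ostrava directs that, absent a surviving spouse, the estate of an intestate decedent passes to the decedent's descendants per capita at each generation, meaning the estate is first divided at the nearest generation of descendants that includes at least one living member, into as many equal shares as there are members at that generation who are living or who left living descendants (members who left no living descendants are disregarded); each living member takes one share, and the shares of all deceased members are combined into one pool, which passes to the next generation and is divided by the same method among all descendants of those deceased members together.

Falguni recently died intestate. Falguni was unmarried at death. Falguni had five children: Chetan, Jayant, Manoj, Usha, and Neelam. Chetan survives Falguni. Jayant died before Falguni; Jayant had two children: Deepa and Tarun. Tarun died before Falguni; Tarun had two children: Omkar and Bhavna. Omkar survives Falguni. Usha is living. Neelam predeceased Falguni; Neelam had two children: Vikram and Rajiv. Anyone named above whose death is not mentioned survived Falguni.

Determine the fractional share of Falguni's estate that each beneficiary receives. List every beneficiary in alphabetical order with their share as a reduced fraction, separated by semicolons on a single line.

There is no surviving spouse, so the entire estate passes to Falguni's descendants per capita at each generation.
At generation 1 (Chetan, Jayant, Manoj, Usha, Neelam) there are 5 shares of (1)/5 = 1/5 each.
Living: Chetan, Manoj, and Usha — each takes 1/5.
Deceased: Jayant and Neelam. Their combined 2/5 is pooled and carried to generation 2.
At generation 2 (Deepa, Tarun, Vikram, Rajiv) there are 4 shares of (2/5)/4 = 1/10 each.
Living: Deepa, Vikram, and Rajiv — each takes 1/10.
Deceased: Tarun. That 1/10 share is carried to generation 3.
At generation 3 (Omkar, Bhavna) there are 2 shares of (1/10)/2 = 1/20 each.
Living: Omkar and Bhavna — each takes 1/20.

Bhavna 1/20; Chetan 1/5; Deepa 1/10; Manoj 1/5; Omkar 1/20; Rajiv 1/10; Usha 1/5; Vikram 1/10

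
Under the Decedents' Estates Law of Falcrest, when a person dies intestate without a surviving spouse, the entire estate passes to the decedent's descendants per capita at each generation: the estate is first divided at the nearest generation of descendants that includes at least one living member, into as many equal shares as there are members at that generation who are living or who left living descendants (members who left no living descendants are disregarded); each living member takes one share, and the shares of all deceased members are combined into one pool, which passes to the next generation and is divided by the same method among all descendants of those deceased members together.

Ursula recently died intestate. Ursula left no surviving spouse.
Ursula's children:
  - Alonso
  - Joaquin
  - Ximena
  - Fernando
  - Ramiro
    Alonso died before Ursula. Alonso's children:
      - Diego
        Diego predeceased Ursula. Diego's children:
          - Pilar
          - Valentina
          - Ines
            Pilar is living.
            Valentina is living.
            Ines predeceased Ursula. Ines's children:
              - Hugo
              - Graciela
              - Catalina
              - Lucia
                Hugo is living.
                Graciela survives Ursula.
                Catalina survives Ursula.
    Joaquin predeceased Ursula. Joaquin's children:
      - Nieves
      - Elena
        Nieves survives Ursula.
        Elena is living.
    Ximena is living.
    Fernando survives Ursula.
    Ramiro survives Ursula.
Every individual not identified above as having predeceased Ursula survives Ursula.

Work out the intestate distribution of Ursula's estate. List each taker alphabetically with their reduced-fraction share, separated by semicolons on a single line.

Catalina 1/90; Elena 2/15; Fernando 1/5; Graciela 1/90; Hugo 1/90; Lucia 1/90; Nieves 2/15; Pilar 2/45; Ramiro 1/5; Valentina 2/45; Ximena 1/5

There is no surviving spouse, so the entire estate passes to Ursula's descendants per capita at each generation.
At generation 1 (Alonso, Joaquin, Ximena, Fernando, Ramiro) there are 5 shares of (1)/5 = 1/5 each.
Living: Ximena, Fernando, and Ramiro — each takes 1/5.
Deceased: Alonso and Joaquin. Their combined 2/5 is pooled and carried to generation 2.
At generation 2 (Diego, Nieves, Elena) there are 3 shares of (2/5)/3 = 2/15 each.
Living: Nieves and Elena — each takes 2/15.
Deceased: Diego. That 2/15 share is carried to generation 3.
At generation 3 (Pilar, Valentina, Ines) there are 3 shares of (2/15)/3 = 2/45 each.
Living: Pilar and Valentina — each takes 2/45.
Deceased: Ines. That 2/45 share is carried to generation 4.
At generation 4 (Hugo, Graciela, Catalina, Lucia) there are 4 shares of (2/45)/4 = 1/90 each.
Living: Hugo, Graciela, Catalina, and Lucia — each takes 1/90.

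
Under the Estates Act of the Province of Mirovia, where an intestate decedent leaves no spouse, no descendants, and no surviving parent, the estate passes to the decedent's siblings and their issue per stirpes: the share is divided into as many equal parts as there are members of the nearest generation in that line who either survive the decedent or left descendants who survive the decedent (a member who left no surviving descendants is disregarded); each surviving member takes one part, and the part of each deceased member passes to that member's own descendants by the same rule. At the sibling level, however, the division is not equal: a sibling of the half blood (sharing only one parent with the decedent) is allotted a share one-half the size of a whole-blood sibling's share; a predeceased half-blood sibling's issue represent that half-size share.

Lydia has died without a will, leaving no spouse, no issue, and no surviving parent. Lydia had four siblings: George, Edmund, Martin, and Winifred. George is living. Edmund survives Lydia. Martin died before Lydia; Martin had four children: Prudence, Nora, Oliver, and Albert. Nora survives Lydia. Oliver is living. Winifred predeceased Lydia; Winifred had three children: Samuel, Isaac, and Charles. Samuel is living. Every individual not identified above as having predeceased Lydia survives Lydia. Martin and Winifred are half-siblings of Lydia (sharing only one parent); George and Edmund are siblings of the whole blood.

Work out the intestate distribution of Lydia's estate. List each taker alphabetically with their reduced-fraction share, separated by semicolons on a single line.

No spouse, descendants, or parent survives, so the estate passes to Lydia's siblings per stirpes.
Half-blood siblings count for one-half the weight of whole-blood siblings at the initial division.
Dividing 1 in proportion to weights (total weight 3): George (weight 1) → 1/3; Edmund (weight 1) → 1/3; Martin (weight 1/2) → 1/6; Winifred (weight 1/2) → 1/6.
George is living and takes 1/3.
Edmund is living and takes 1/3.
Martin predeceased; the 1/6 allotted to Martin's branch passes to Martin's issue by representation.
The 1/6 is divided into 4 equal shares of 1/24 among Prudence, Nora, Oliver, Albert.
Prudence is living and takes 1/24.
Nora is living and takes 1/24.
Oliver is living and takes 1/24.
Albert is living and takes 1/24.
Winifred predeceased; the 1/6 allotted to Winifred's branch passes to Winifred's issue by representation.
The 1/6 is divided into 3 equal shares of 1/18 among Samuel, Isaac, Charles.
Samuel is living and takes 1/18.
Isaac is living and takes 1/18.
Charles is living and takes 1/18.

Albert 1/24; Charles 1/18; Edmund 1/3; George 1/3; Isaac 1/18; Nora 1/24; Oliver 1/24; Prudence 1/24; Samuel 1/18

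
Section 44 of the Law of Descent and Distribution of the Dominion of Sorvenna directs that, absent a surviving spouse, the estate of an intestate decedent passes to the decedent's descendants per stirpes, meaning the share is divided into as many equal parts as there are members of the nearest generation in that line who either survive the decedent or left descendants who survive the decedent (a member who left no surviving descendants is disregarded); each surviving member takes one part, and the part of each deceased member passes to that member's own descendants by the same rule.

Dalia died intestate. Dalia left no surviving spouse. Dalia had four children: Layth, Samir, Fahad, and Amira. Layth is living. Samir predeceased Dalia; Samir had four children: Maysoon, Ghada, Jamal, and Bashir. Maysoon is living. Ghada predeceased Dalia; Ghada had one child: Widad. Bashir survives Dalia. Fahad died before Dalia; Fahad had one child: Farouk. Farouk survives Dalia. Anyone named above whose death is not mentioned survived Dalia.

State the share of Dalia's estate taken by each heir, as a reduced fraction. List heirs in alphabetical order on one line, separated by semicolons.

There is no surviving spouse, so the entire estate passes to Dalia's descendants per stirpes.
The estate is divided into 4 equal shares of 1/4 among Layth, Samir, Fahad, Amira.
Layth is living and takes 1/4.
Samir predeceased; the 1/4 allotted to Samir's branch passes to Samir's issue by representation.
The 1/4 is divided into 4 equal shares of 1/16 among Maysoon, Ghada, Jamal, Bashir.
Maysoon is living and takes 1/16.
Ghada predeceased; the 1/16 allotted to Ghada's branch passes to Ghada's issue by representation.
Widad is the sole taker at this level and receives the full 1/16.
Jamal is living and takes 1/16.
Bashir is living and takes 1/16.
Fahad predeceased; the 1/4 allotted to Fahad's branch passes to Fahad's issue by representation.
Farouk is the sole taker at this level and receives the full 1/4.
Amira is living and takes 1/4.

Amira 1/4; Bashir 1/16; Farouk 1/4; Jamal 1/16; Layth 1/4; Maysoon 1/16; Widad 1/16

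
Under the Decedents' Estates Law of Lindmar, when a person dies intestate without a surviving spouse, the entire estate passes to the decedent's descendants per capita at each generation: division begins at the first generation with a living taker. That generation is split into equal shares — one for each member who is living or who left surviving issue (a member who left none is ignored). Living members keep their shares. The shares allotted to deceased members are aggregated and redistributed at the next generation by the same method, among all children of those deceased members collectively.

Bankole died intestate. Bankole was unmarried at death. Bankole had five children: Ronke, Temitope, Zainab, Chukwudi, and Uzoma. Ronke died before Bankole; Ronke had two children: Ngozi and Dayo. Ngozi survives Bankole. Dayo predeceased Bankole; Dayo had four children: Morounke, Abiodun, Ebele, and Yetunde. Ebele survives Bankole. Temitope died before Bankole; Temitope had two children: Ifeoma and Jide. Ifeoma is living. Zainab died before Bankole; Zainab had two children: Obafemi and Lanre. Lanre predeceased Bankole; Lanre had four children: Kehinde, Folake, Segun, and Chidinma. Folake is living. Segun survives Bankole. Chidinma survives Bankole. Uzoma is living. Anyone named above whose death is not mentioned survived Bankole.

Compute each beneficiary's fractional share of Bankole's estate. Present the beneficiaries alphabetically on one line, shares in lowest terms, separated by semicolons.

There is no surviving spouse, so the entire estate passes to Bankole's descendants per capita at each generation.
At generation 1 (Ronke, Temitope, Zainab, Chukwudi, Uzoma) there are 5 shares of (1)/5 = 1/5 each.
Living: Chukwudi and Uzoma — each takes 1/5.
Deceased: Ronke, Temitope, and Zainab. Their combined 3/5 is pooled and carried to generation 2.
At generation 2 (Ngozi, Dayo, Ifeoma, Jide, Obafemi, Lanre) there are 6 shares of (3/5)/6 = 1/10 each.
Living: Ngozi, Ifeoma, Jide, and Obafemi — each takes 1/10.
Deceased: Dayo and Lanre. Their combined 1/5 is pooled and carried to generation 3.
At generation 3 (Morounke, Abiodun, Ebele, Yetunde, Kehinde, Folake, Segun, Chidinma) there are 8 shares of (1/5)/8 = 1/40 each.
Living: Morounke, Abiodun, Ebele, Yetunde, Kehinde, Folake, Segun, and Chidinma — each takes 1/40.

Abiodun 1/40; Chidinma 1/40; Chukwudi 1/5; Ebele 1/40; Folake 1/40; Ifeoma 1/10; Jide 1/10; Kehinde 1/40; Morounke 1/40; Ngozi 1/10; Obafemi 1/10; Segun 1/40; Uzoma 1/5; Yetunde 1/40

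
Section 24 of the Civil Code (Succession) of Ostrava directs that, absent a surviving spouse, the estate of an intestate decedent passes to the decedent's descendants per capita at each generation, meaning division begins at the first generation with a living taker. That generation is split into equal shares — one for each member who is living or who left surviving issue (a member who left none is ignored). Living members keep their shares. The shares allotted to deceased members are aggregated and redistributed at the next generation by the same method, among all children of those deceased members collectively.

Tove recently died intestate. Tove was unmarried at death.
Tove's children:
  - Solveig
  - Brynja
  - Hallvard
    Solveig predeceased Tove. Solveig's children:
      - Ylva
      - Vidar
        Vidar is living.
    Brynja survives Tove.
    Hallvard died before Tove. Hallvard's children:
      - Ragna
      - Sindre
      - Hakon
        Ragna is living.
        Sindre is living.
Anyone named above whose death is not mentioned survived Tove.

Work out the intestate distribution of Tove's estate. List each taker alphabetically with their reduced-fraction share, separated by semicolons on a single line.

There is no surviving spouse, so the entire estate passes to Tove's descendants per capita at each generation.
At generation 1 (Solveig, Brynja, Hallvard) there are 3 shares of (1)/3 = 1/3 each.
Living: Brynja — each takes 1/3.
Deceased: Solveig and Hallvard. Their combined 2/3 is pooled and carried to generation 2.
At generation 2 (Ylva, Vidar, Ragna, Sindre, Hakon) there are 5 shares of (2/3)/5 = 2/15 each.
Living: Ylva, Vidar, Ragna, Sindre, and Hakon — each takes 2/15.

Brynja 1/3; Hakon 2/15; Ragna 2/15; Sindre 2/15; Vidar 2/15; Ylva 2/15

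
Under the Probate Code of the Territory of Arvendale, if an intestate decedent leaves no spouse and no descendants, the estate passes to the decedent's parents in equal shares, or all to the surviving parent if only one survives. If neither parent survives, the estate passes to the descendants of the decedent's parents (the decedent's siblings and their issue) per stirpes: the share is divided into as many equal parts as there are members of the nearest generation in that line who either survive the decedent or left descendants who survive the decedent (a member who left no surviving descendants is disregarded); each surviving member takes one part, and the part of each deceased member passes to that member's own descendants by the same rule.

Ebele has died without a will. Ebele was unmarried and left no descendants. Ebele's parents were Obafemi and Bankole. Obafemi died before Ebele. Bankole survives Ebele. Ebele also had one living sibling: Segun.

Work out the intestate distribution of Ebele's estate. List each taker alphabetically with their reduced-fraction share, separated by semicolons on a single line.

Only one parent, Bankole, survives, so Bankole takes the entire estate. The siblings take nothing because a surviving parent has priority.

Bankole 1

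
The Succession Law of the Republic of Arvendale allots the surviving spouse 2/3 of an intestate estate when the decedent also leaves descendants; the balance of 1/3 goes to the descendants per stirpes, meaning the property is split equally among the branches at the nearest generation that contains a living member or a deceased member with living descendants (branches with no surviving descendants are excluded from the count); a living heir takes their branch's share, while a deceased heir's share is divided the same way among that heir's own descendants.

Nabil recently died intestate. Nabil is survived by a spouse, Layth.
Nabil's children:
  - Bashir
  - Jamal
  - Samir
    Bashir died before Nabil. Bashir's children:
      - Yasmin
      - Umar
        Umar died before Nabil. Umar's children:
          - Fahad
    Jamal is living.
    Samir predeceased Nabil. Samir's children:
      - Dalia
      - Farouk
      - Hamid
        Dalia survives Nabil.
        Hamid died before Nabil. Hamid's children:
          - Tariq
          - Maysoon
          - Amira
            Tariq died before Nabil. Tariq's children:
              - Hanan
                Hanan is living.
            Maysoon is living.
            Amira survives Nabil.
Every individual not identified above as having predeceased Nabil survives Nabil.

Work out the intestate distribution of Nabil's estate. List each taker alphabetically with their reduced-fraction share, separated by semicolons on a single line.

Layth, as surviving spouse, takes 2/3.
The remaining 1/3 passes to Nabil's descendants per stirpes.
The 1/3 is divided into 3 equal shares of 1/9 among Bashir, Jamal, Samir.
Bashir predeceased; the 1/9 allotted to Bashir's branch passes to Bashir's issue by representation.
The 1/9 is divided into 2 equal shares of 1/18 among Yasmin, Umar.
Yasmin is living and takes 1/18.
Umar predeceased; the 1/18 allotted to Umar's branch passes to Umar's issue by representation.
Fahad is the sole taker at this level and receives the full 1/18.
Jamal is living and takes 1/9.
Samir predeceased; the 1/9 allotted to Samir's branch passes to Samir's issue by representation.
The 1/9 is divided into 3 equal shares of 1/27 among Dalia, Farouk, Hamid.
Dalia is living and takes 1/27.
Farouk is living and takes 1/27.
Hamid predeceased; the 1/27 allotted to Hamid's branch passes to Hamid's issue by representation.
The 1/27 is divided into 3 equal shares of 1/81 among Tariq, Maysoon, Amira.
Tariq predeceased; the 1/81 allotted to Tariq's branch passes to Tariq's issue by representation.
Hanan is the sole taker at this level and receives the full 1/81.
Maysoon is living and takes 1/81.
Amira is living and takes 1/81.

Amira 1/81; Dalia 1/27; Fahad 1/18; Farouk 1/27; Hanan 1/81; Jamal 1/9; Layth 2/3; Maysoon 1/81; Yasmin 1/18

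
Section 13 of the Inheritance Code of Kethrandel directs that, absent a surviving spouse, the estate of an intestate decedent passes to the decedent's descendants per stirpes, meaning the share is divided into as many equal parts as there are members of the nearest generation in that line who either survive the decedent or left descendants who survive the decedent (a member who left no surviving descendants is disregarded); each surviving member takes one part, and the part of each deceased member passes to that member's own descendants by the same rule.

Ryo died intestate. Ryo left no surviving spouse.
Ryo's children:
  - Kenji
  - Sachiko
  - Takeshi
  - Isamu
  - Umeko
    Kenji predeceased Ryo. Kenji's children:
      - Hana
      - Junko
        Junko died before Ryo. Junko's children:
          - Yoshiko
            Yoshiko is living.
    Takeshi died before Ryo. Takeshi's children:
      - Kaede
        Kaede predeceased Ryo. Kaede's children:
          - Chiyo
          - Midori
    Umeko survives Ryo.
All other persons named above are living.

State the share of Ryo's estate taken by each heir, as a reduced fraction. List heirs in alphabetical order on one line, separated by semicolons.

Chiyo 1/10; Hana 1/10; Isamu 1/5; Midori 1/10; Sachiko 1/5; Umeko 1/5; Yoshiko 1/10

There is no surviving spouse, so the entire estate passes to Ryo's descendants per stirpes.
The estate is divided into 5 equal shares of 1/5 among Kenji, Sachiko, Takeshi, Isamu, Umeko.
Kenji predeceased; the 1/5 allotted to Kenji's branch passes to Kenji's issue by representation.
The 1/5 is divided into 2 equal shares of 1/10 among Hana, Junko.
Hana is living and takes 1/10.
Junko predeceased; the 1/10 allotted to Junko's branch passes to Junko's issue by representation.
Yoshiko is the sole taker at this level and receives the full 1/10.
Sachiko is living and takes 1/5.
Takeshi predeceased; the 1/5 allotted to Takeshi's branch passes to Takeshi's issue by representation.
Kaede's line is the sole branch at this level, so the full 1/5 passes to Kaede's issue by representation.
The 1/5 is divided into 2 equal shares of 1/10 among Chiyo, Midori.
Chiyo is living and takes 1/10.
Midori is living and takes 1/10.
Isamu is living and takes 1/5.
Umeko is living and takes 1/5.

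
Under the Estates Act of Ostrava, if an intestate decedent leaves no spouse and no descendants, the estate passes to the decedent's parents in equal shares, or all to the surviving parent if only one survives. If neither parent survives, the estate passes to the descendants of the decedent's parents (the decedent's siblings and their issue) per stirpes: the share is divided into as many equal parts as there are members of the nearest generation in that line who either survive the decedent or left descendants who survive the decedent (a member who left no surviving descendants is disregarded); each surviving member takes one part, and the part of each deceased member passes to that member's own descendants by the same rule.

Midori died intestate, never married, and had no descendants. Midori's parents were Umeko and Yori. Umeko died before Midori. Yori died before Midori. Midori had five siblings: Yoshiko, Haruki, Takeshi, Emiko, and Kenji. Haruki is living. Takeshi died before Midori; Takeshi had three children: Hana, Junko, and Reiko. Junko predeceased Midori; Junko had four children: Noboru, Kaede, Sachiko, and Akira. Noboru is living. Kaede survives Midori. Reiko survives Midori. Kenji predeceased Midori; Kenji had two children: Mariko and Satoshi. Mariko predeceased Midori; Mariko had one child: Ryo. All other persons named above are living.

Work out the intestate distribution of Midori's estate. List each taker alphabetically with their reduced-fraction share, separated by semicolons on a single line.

Neither parent survives and there are no descendants, so the estate passes to Midori's siblings and their issue per stirpes.
The estate is divided into 5 equal shares of 1/5 among Yoshiko, Haruki, Takeshi, Emiko, Kenji.
Yoshiko is living and takes 1/5.
Haruki is living and takes 1/5.
Takeshi predeceased; the 1/5 allotted to Takeshi's branch passes to Takeshi's issue by representation.
The 1/5 is divided into 3 equal shares of 1/15 among Hana, Junko, Reiko.
Hana is living and takes 1/15.
Junko predeceased; the 1/15 allotted to Junko's branch passes to Junko's issue by representation.
The 1/15 is divided into 4 equal shares of 1/60 among Noboru, Kaede, Sachiko, Akira.
Noboru is living and takes 1/60.
Kaede is living and takes 1/60.
Sachiko is living and takes 1/60.
Akira is living and takes 1/60.
Reiko is living and takes 1/15.
Emiko is living and takes 1/5.
Kenji predeceased; the 1/5 allotted to Kenji's branch passes to Kenji's issue by representation.
The 1/5 is divided into 2 equal shares of 1/10 among Mariko, Satoshi.
Mariko predeceased; the 1/10 allotted to Mariko's branch passes to Mariko's issue by representation.
Ryo is the sole taker at this level and receives the full 1/10.
Satoshi is living and takes 1/10.

Akira 1/60; Emiko 1/5; Hana 1/15; Haruki 1/5; Kaede 1/60; Noboru 1/60; Reiko 1/15; Ryo 1/10; Sachiko 1/60; Satoshi 1/10; Yoshiko 1/5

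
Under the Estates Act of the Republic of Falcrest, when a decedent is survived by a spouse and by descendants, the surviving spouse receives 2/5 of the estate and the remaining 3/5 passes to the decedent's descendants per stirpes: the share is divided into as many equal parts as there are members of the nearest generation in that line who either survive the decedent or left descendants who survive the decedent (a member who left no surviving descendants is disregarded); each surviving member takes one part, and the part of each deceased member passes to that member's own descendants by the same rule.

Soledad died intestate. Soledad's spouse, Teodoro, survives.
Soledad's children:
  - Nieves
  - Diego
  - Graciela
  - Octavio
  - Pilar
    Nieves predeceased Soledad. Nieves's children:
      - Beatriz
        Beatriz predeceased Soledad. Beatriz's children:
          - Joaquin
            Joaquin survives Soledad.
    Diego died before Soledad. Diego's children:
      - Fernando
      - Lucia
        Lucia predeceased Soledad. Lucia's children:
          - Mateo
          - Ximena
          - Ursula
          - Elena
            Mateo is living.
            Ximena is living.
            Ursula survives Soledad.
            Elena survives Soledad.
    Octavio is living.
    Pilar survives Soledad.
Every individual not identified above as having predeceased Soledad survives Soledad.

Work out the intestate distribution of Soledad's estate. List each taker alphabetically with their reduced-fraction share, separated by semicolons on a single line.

Elena 3/200; Fernando 3/50; Graciela 3/25; Joaquin 3/25; Mateo 3/200; Octavio 3/25; Pilar 3/25; Teodoro 2/5; Ursula 3/200; Ximena 3/200

Teodoro, as surviving spouse, takes 2/5.
The remaining 3/5 passes to Soledad's descendants per stirpes.
The 3/5 is divided into 5 equal shares of 3/25 among Nieves, Diego, Graciela, Octavio, Pilar.
Nieves predeceased; the 3/25 allotted to Nieves's branch passes to Nieves's issue by representation.
Beatriz's line is the sole branch at this level, so the full 3/25 passes to Beatriz's issue by representation.
Joaquin is the sole taker at this level and receives the full 3/25.
Diego predeceased; the 3/25 allotted to Diego's branch passes to Diego's issue by representation.
The 3/25 is divided into 2 equal shares of 3/50 among Fernando, Lucia.
Fernando is living and takes 3/50.
Lucia predeceased; the 3/50 allotted to Lucia's branch passes to Lucia's issue by representation.
The 3/50 is divided into 4 equal shares of 3/200 among Mateo, Ximena, Ursula, Elena.
Mateo is living and takes 3/200.
Ximena is living and takes 3/200.
Ursula is living and takes 3/200.
Elena is living and takes 3/200.
Graciela is living and takes 3/25.
Octavio is living and takes 3/25.
Pilar is living and takes 3/25.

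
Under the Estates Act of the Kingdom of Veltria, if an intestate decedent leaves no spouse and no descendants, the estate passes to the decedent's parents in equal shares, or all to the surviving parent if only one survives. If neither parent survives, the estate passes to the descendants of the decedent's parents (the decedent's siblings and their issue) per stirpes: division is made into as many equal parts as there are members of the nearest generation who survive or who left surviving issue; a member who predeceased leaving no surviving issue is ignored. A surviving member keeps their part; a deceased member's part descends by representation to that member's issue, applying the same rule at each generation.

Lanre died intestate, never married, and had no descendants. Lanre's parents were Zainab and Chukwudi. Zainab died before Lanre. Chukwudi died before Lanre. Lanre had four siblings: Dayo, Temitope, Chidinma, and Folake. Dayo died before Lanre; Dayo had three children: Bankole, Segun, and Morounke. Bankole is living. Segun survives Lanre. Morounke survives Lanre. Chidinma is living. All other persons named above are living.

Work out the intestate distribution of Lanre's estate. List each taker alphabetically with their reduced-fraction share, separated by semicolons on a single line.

Bankole 1/12; Chidinma 1/4; Folake 1/4; Morounke 1/12; Segun 1/12; Temitope 1/4

Neither parent survives and there are no descendants, so the estate passes to Lanre's siblings and their issue per stirpes.
The estate is divided into 4 equal shares of 1/4 among Dayo, Temitope, Chidinma, Folake.
Dayo predeceased; the 1/4 allotted to Dayo's branch passes to Dayo's issue by representation.
The 1/4 is divided into 3 equal shares of 1/12 among Bankole, Segun, Morounke.
Bankole is living and takes 1/12.
Segun is living and takes 1/12.
Morounke is living and takes 1/12.
Temitope is living and takes 1/4.
Chidinma is living and takes 1/4.
Folake is living and takes 1/4.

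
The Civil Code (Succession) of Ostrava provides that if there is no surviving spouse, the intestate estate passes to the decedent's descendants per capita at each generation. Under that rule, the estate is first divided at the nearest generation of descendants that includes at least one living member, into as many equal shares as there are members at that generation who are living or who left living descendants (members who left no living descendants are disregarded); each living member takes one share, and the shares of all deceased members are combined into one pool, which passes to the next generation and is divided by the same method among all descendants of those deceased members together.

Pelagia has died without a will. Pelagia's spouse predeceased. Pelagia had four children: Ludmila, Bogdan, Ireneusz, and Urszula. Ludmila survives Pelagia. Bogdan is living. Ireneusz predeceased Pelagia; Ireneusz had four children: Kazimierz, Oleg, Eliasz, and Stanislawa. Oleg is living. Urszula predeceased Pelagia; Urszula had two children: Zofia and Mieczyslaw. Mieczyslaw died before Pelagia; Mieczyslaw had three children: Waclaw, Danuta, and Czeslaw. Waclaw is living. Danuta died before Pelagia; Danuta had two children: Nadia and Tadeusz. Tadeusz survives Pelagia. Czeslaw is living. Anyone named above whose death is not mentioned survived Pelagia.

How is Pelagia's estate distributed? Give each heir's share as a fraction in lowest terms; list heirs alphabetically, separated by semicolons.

Bogdan 1/4; Czeslaw 1/36; Eliasz 1/12; Kazimierz 1/12; Ludmila 1/4; Nadia 1/72; Oleg 1/12; Stanislawa 1/12; Tadeusz 1/72; Waclaw 1/36; Zofia 1/12

There is no surviving spouse, so the entire estate passes to Pelagia's descendants per capita at each generation.
At generation 1 (Ludmila, Bogdan, Ireneusz, Urszula) there are 4 shares of (1)/4 = 1/4 each.
Living: Ludmila and Bogdan — each takes 1/4.
Deceased: Ireneusz and Urszula. Their combined 1/2 is pooled and carried to generation 2.
At generation 2 (Kazimierz, Oleg, Eliasz, Stanislawa, Zofia, Mieczyslaw) there are 6 shares of (1/2)/6 = 1/12 each.
Living: Kazimierz, Oleg, Eliasz, Stanislawa, and Zofia — each takes 1/12.
Deceased: Mieczyslaw. That 1/12 share is carried to generation 3.
At generation 3 (Waclaw, Danuta, Czeslaw) there are 3 shares of (1/12)/3 = 1/36 each.
Living: Waclaw and Czeslaw — each takes 1/36.
Deceased: Danuta. That 1/36 share is carried to generation 4.
At generation 4 (Nadia, Tadeusz) there are 2 shares of (1/36)/2 = 1/72 each.
Living: Nadia and Tadeusz — each takes 1/72.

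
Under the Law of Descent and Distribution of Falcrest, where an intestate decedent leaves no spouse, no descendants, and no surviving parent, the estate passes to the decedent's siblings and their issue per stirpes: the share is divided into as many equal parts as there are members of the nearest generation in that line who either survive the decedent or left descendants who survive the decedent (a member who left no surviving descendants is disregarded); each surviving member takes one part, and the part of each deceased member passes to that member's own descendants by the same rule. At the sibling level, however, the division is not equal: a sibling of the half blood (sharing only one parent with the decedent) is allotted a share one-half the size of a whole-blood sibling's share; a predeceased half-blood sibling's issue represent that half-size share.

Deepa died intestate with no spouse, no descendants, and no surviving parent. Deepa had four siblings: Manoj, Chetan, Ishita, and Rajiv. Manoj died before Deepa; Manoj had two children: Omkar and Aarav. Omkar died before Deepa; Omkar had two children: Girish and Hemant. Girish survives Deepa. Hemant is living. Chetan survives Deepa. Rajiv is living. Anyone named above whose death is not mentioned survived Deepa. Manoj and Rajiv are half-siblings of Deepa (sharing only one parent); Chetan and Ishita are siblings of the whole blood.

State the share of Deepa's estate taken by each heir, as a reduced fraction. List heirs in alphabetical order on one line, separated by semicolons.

No spouse, descendants, or parent survives, so the estate passes to Deepa's siblings per stirpes.
Half-blood siblings count for one-half the weight of whole-blood siblings at the initial division.
Dividing 1 in proportion to weights (total weight 3): Manoj (weight 1/2) → 1/6; Chetan (weight 1) → 1/3; Ishita (weight 1) → 1/3; Rajiv (weight 1/2) → 1/6.
Manoj predeceased; the 1/6 allotted to Manoj's branch passes to Manoj's issue by representation.
The 1/6 is divided into 2 equal shares of 1/12 among Omkar, Aarav.
Omkar predeceased; the 1/12 allotted to Omkar's branch passes to Omkar's issue by representation.
The 1/12 is divided into 2 equal shares of 1/24 among Girish, Hemant.
Girish is living and takes 1/24.
Hemant is living and takes 1/24.
Aarav is living and takes 1/12.
Chetan is living and takes 1/3.
Ishita is living and takes 1/3.
Rajiv is living and takes 1/6.

Aarav 1/12; Chetan 1/3; Girish 1/24; Hemant 1/24; Ishita 1/3; Rajiv 1/6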